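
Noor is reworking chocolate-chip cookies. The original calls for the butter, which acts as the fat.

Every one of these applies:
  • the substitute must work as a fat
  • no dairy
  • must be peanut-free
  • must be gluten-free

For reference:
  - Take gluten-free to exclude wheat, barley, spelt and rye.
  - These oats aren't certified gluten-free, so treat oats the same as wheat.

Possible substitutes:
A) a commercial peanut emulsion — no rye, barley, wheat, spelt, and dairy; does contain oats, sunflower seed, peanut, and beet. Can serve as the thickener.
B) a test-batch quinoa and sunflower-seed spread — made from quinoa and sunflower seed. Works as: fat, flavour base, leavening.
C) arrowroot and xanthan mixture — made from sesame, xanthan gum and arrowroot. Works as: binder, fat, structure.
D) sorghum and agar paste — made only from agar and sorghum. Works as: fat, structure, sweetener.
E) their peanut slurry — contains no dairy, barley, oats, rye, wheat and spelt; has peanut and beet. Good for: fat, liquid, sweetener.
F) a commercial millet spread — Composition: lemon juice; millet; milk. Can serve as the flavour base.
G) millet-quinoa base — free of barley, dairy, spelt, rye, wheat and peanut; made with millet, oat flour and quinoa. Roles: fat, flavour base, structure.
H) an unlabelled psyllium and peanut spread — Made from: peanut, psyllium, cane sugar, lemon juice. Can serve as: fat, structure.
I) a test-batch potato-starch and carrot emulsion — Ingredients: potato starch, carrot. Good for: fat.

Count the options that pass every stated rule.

4

A: not usable as a fat; has oats, so not gluten-free (and 1 more) — no
B: only sunflower seed and quinoa; none excluded — valid
C: works as a fat, gluten-free, no dairy — keep
D: all constraints satisfied — valid
E: has peanut, so not peanut-free — no
F: not usable as a fat; has milk, so not dairy-free — reject
G: has oat flour, so not gluten-free — out
H: has peanut, so not peanut-free — out
I: every rule checks out — valid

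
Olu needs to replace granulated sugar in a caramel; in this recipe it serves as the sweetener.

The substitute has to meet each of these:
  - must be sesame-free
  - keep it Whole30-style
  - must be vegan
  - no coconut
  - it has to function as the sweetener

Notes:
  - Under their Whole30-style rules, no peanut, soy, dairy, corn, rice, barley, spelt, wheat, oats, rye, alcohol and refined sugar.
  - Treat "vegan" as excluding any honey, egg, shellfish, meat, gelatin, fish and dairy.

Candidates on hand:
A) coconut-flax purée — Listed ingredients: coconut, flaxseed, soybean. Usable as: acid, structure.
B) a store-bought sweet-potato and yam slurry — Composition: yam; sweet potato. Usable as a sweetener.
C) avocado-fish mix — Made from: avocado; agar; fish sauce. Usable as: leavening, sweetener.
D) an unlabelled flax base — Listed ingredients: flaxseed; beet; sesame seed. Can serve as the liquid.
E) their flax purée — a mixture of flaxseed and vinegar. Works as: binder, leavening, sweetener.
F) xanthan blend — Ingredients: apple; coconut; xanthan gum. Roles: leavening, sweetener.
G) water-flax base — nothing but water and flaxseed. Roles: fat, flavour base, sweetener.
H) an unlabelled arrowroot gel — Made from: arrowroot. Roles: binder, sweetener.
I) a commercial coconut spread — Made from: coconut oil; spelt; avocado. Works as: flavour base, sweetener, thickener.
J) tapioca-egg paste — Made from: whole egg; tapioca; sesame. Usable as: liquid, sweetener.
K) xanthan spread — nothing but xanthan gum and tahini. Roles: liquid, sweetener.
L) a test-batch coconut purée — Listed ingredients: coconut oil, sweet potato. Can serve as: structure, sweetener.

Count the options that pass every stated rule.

4

A: not usable as a sweetener; has soybean, so not Whole30-style (and 1 more) — out
B: works as a sweetener, no coconut, vegan — keep
C: has fish sauce, so not vegan — no
D: not usable as a sweetener; has sesame seed, so not sesame-free — no
E: only flaxseed and vinegar; none excluded — keep
F: has coconut, so not coconut-free — reject
G: only water and flaxseed; none excluded — keep
H: nothing on the exclusion list — valid
I: has spelt, so not Whole30-style; has coconut oil, so not coconut-free — reject
J: has whole egg, so not vegan; has sesame, so not sesame-free — out
K: has tahini, so not sesame-free — no
L: has coconut oil, so not coconut-free — out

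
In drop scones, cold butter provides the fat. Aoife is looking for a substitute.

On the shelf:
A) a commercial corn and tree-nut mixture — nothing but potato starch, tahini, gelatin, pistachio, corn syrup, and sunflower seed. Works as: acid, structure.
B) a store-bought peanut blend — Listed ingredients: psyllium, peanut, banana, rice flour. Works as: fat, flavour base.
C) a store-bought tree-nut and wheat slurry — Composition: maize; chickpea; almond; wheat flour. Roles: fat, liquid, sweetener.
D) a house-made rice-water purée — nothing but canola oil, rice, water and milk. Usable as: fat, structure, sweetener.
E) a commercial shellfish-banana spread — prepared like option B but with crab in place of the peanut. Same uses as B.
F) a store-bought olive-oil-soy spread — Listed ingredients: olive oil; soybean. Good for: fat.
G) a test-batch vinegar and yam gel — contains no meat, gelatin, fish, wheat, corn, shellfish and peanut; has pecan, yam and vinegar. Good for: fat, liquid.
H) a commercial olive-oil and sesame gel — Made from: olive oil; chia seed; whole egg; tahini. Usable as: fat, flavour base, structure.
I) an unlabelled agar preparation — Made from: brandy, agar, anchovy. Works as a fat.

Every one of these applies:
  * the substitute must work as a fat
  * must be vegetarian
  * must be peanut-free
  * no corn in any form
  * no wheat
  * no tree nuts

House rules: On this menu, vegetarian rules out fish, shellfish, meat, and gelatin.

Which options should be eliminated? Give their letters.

A, B, C, E, G, I

A: not usable as a fat; has gelatin, so not vegetarian (and 2 more) — out
B: has peanut, so not peanut-free — no
C: has wheat flour, so not wheat-free; has maize, so not corn-free (and 1 more) — reject
D: milk and rice etc. — none of it excluded — valid
E: has crab, so not vegetarian — reject
F: every rule checks out — valid
G: has pecan, so not tree-nut-free — out
H: whole egg and tahini etc. — none of it excluded — valid
I: has anchovy, so not vegetarian — no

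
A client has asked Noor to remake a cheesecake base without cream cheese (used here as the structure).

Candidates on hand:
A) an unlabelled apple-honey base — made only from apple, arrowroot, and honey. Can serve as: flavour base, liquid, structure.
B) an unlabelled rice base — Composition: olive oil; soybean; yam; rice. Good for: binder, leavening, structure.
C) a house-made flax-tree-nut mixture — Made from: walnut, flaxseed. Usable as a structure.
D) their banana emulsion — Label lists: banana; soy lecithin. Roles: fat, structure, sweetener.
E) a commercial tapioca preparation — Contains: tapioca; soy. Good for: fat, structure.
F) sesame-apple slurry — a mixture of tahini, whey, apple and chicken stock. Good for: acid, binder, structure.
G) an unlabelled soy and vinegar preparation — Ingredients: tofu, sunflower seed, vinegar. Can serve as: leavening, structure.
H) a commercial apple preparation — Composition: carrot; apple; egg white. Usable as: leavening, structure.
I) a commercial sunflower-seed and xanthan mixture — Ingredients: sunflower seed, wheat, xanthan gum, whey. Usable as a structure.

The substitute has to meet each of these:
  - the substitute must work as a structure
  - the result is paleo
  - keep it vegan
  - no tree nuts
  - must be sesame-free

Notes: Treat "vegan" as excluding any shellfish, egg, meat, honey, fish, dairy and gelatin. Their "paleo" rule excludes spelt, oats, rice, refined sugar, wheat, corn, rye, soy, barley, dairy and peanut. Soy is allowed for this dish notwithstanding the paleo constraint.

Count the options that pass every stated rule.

A: has honey, so not vegan — out
B: has rice, so not paleo — reject
C: has walnut, so not tree-nut-free — reject
D: soy is permitted under the paleo carve-out; nothing else excluded — OK
E: soy is permitted under the paleo carve-out; nothing else excluded — valid
F: has whey, so not vegan; has whey, so not paleo (and 1 more) — no
G: soy is permitted under the paleo carve-out; nothing else excluded — keep
H: has egg white, so not vegan — out
I: has whey, so not vegan; has whey, so not paleo — out

3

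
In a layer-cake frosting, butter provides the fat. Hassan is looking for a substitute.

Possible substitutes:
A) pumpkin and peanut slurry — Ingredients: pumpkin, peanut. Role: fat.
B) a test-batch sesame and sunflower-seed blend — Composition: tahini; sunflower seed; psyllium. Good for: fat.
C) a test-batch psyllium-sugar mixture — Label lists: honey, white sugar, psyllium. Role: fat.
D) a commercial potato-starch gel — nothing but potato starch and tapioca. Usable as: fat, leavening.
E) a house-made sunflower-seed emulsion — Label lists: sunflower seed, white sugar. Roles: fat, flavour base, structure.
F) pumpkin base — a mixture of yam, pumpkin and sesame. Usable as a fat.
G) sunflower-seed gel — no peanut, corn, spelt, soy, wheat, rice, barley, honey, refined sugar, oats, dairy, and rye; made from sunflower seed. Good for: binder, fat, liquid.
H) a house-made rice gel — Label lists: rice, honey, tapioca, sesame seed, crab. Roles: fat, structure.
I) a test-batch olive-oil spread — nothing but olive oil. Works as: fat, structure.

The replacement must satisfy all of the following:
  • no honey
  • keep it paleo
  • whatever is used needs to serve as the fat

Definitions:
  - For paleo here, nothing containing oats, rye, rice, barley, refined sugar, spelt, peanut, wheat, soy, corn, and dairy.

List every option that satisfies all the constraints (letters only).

A: has peanut, so not paleo — no
B: only tahini, sunflower seed, and psyllium; none excluded — valid
C: has white sugar, so not paleo; has honey, so not honey-free — no
D: works as a fat, no honey, paleo — valid
E: has white sugar, so not paleo — no
F: no honey, paleo — OK
G: nothing on the exclusion list — OK
H: has rice, so not paleo; has honey, so not honey-free — reject
I: only olive oil; none excluded — keep

B, D, F, G, I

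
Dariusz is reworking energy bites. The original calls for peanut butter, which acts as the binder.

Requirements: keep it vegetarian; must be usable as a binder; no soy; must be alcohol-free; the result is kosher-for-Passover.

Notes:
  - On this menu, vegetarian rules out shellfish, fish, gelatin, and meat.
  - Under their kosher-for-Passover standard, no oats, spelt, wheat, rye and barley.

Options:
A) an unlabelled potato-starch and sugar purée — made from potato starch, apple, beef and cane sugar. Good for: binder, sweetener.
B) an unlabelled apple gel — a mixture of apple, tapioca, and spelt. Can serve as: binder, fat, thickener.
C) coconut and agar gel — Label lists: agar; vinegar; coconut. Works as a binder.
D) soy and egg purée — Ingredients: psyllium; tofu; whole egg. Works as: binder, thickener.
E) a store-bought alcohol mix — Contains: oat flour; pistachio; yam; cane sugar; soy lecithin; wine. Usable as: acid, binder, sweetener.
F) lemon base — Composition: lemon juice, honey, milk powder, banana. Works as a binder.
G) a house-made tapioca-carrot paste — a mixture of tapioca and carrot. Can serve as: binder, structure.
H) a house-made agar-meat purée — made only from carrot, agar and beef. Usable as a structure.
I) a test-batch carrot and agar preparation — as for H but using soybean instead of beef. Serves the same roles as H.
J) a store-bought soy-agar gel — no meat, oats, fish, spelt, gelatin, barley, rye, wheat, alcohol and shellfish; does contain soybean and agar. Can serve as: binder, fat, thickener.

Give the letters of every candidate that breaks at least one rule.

A, B, D, E, H, I, J

A: has beef, so not vegetarian — out
B: has spelt, so not kosher-for-Passover — reject
C: no soy, vegetarian — valid
D: has tofu, so not soy-free — no
E: has oat flour, so not kosher-for-Passover; has soy lecithin, so not soy-free (and 1 more) — out
F: every rule checks out — OK
G: no soy, no alcohol — keep
H: not usable as a binder; has beef, so not vegetarian — no
I: not usable as a binder; has soybean, so not soy-free — no
J: has soybean, so not soy-free — reject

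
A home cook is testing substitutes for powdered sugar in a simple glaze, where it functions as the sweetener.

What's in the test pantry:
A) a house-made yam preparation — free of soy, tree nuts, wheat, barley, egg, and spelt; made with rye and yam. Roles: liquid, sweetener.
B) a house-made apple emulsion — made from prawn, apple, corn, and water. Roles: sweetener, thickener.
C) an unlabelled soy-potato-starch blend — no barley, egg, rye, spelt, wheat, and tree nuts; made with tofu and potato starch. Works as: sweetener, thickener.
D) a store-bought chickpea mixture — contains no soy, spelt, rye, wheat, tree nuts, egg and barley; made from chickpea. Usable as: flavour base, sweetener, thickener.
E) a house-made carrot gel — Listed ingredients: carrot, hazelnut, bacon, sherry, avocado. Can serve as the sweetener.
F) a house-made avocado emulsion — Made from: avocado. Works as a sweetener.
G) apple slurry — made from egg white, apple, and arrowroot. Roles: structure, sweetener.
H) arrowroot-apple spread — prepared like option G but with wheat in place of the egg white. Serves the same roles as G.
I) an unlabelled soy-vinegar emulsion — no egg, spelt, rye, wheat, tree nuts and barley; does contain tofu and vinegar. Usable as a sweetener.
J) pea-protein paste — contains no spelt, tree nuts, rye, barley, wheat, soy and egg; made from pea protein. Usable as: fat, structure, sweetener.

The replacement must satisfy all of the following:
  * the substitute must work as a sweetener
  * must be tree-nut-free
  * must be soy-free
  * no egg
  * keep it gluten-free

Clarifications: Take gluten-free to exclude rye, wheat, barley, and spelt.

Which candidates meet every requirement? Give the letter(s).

A: has rye, so not gluten-free — reject
B: all constraints satisfied — OK
C: has tofu, so not soy-free — out
D: works as a sweetener, no tree nuts, no egg — valid
E: has hazelnut, so not tree-nut-free — reject
F: works as a sweetener, gluten-free, no egg — keep
G: has egg white, so not egg-free — reject
H: has wheat, so not gluten-free — reject
I: has tofu, so not soy-free — reject
J: every rule checks out — OK

B, D, F, J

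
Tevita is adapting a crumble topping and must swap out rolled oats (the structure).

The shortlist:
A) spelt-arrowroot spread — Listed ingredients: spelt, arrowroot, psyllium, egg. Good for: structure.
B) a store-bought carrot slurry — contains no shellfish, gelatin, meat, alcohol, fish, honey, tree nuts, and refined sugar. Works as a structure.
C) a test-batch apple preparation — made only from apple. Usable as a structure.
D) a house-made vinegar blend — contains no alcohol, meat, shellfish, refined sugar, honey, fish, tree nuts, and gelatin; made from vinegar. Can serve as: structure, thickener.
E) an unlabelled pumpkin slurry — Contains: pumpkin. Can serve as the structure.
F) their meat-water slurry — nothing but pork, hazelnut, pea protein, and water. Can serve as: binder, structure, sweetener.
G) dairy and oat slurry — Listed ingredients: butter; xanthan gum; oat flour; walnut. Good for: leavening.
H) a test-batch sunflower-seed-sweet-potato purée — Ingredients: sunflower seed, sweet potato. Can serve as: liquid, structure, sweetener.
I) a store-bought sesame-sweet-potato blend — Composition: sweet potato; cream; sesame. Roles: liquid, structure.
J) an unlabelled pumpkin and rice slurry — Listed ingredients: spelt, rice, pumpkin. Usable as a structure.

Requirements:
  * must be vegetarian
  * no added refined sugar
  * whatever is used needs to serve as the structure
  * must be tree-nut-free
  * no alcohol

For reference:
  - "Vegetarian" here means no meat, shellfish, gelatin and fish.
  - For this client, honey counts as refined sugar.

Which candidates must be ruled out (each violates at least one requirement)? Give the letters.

A: every rule checks out — OK
B: works as a structure, no tree nuts, no alcohol — OK
C: works as a structure, no tree nuts, no-added-sugar — OK
D: every rule checks out — valid
E: nothing on the exclusion list — keep
F: has pork, so not vegetarian; has hazelnut, so not tree-nut-free — reject
G: not usable as a structure; has walnut, so not tree-nut-free — no
H: no-added-sugar, no tree nuts — keep
I: every rule checks out — keep
J: no-added-sugar, vegetarian — keep

F, G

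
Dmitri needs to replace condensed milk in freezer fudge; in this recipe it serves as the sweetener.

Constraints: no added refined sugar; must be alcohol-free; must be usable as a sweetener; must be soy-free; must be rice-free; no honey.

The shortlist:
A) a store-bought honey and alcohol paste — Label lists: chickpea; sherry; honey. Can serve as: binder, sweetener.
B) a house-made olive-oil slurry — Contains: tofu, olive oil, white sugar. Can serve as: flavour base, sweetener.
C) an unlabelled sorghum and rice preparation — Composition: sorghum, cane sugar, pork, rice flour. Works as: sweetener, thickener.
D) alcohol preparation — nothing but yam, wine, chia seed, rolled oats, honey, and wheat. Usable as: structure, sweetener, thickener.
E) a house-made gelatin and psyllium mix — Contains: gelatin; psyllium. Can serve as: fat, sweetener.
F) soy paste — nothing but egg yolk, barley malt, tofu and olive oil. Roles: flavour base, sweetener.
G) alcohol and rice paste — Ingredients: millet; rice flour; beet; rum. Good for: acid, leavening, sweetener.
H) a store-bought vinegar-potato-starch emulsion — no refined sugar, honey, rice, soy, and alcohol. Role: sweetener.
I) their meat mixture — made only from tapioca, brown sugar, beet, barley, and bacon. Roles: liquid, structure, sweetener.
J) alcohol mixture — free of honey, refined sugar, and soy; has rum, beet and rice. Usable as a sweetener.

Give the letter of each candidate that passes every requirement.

E, H

A: has sherry, so not alcohol-free; has honey, so not honey-free — reject
B: has white sugar, so not no-added-sugar; has tofu, so not soy-free — reject
C: has cane sugar, so not no-added-sugar; has rice flour, so not rice-free — out
D: has wine, so not alcohol-free; has honey, so not honey-free — reject
E: works as a sweetener, no refined sugar, no soy — valid
F: has tofu, so not soy-free — no
G: has rum, so not alcohol-free; has rice flour, so not rice-free — out
H: nothing on the exclusion list — OK
I: has brown sugar, so not no-added-sugar — reject
J: has rum, so not alcohol-free; has rice, so not rice-free — out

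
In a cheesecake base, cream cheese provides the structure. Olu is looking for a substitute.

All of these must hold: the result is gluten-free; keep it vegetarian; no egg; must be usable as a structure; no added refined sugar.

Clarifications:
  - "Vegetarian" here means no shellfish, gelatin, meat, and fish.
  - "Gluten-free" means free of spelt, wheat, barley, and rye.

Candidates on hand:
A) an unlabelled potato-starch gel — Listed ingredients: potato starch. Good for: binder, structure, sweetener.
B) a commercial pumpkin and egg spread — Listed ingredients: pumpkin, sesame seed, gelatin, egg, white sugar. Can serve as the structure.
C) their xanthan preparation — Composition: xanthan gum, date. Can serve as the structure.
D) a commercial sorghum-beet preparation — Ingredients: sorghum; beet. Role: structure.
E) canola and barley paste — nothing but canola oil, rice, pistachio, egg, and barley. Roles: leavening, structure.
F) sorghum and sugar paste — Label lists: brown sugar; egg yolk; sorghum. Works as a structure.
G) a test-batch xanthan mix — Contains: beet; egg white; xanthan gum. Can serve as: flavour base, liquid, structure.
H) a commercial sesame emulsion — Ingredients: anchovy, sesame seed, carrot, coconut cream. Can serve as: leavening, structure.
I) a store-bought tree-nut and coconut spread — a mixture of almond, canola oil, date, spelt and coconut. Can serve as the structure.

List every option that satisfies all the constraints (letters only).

A: only potato starch; none excluded — keep
B: has gelatin, so not vegetarian; has white sugar, so not no-added-sugar (and 1 more) — out
C: only date and xanthan gum; none excluded — OK
D: gluten-free, no egg — keep
E: has barley, so not gluten-free; has egg, so not egg-free — reject
F: has brown sugar, so not no-added-sugar; has egg yolk, so not egg-free — reject
G: has egg white, so not egg-free — out
H: has anchovy, so not vegetarian — no
I: has spelt, so not gluten-free — no

A, C, D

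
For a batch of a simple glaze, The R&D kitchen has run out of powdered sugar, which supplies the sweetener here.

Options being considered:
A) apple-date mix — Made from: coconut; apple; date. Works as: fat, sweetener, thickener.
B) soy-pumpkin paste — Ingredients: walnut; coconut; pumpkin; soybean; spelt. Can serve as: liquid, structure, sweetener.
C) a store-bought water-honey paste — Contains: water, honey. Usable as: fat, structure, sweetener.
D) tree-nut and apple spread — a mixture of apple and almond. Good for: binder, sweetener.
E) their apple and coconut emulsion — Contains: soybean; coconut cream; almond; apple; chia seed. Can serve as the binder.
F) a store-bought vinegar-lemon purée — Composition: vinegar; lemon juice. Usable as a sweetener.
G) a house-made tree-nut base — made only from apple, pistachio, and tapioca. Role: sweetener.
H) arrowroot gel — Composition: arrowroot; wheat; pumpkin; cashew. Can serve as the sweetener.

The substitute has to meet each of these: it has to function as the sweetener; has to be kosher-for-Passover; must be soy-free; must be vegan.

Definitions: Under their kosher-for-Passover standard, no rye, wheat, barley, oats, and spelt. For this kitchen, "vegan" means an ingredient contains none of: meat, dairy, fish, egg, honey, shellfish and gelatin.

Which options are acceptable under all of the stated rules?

A: every rule checks out — keep
B: has spelt, so not kosher-for-Passover; has soybean, so not soy-free — out
C: has honey, so not vegan — no
D: all constraints satisfied — OK
E: not usable as a sweetener; has soybean, so not soy-free — no
F: only lemon juice and vinegar; none excluded — keep
G: only pistachio, tapioca, and apple; none excluded — valid
H: has wheat, so not kosher-for-Passover — reject

A, D, F, G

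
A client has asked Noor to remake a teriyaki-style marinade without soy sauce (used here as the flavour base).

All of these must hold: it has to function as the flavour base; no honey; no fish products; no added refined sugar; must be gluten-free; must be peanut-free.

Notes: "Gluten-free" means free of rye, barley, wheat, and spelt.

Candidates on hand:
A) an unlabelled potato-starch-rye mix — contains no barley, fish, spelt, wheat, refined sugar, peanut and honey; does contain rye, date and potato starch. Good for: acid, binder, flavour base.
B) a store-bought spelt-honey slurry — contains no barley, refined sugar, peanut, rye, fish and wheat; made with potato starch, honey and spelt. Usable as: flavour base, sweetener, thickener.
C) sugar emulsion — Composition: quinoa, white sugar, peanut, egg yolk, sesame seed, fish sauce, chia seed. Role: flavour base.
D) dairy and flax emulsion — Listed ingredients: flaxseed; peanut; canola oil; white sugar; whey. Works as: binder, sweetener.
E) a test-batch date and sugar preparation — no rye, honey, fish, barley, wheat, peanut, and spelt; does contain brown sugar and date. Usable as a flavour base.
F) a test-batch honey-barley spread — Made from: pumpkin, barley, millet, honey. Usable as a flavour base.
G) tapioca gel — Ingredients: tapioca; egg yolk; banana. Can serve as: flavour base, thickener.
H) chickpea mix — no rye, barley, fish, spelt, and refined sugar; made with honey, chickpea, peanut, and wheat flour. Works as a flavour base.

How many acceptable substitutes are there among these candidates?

1

A: has rye, so not gluten-free — no
B: has spelt, so not gluten-free; has honey, so not honey-free — no
C: has fish sauce, so not fish-free; has peanut, so not peanut-free (and 1 more) — reject
D: not usable as a flavour base; has peanut, so not peanut-free (and 1 more) — out
E: has brown sugar, so not no-added-sugar — out
F: has barley, so not gluten-free; has honey, so not honey-free — out
G: works as a flavour base, no refined sugar, no honey — OK
H: has wheat flour, so not gluten-free; has honey, so not honey-free (and 1 more) — no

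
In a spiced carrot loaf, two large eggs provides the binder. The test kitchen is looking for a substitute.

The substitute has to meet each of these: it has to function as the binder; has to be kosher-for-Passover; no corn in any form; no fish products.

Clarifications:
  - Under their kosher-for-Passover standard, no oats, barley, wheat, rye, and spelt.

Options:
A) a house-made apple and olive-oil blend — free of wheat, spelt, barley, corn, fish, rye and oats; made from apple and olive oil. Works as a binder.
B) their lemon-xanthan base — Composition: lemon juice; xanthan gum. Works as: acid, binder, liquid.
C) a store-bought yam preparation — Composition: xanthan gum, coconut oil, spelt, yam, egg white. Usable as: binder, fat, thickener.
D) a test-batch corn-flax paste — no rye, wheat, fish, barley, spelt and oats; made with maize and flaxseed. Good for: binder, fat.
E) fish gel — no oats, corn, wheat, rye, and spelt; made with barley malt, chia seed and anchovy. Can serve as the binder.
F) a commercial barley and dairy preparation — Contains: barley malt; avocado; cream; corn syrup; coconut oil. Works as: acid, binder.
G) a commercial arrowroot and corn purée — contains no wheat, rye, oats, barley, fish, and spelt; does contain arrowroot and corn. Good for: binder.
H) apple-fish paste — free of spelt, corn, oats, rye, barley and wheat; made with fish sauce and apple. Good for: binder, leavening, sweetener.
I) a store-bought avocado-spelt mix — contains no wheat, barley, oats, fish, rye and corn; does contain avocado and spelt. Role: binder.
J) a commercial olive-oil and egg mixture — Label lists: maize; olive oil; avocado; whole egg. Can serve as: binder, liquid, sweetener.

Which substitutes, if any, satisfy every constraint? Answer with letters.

A: works as a binder, no fish, no corn — keep
B: all constraints satisfied — valid
C: has spelt, so not kosher-for-Passover — reject
D: has maize, so not corn-free — reject
E: has barley malt, so not kosher-for-Passover; has anchovy, so not fish-free — no
F: has barley malt, so not kosher-for-Passover; has corn syrup, so not corn-free — no
G: has corn, so not corn-free — no
H: has fish sauce, so not fish-free — out
I: has spelt, so not kosher-for-Passover — out
J: has maize, so not corn-free — out

A, B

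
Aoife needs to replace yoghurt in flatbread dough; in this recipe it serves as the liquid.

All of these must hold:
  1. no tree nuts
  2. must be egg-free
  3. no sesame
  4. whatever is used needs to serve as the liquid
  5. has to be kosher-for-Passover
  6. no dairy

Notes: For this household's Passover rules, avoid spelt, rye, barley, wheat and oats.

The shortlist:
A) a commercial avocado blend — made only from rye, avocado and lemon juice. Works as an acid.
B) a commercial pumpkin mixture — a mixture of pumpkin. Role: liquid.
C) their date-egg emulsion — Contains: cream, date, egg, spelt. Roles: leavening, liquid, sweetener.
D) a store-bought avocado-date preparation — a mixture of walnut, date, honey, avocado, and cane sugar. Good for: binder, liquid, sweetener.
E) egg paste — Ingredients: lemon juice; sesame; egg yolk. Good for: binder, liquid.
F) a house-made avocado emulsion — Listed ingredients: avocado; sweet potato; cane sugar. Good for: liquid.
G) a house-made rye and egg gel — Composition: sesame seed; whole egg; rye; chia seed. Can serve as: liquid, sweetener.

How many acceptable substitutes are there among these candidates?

A: not usable as a liquid; has rye, so not kosher-for-Passover — out
B: works as a liquid, no tree nuts, kosher-for-Passover — OK
C: has spelt, so not kosher-for-Passover; has cream, so not dairy-free (and 1 more) — reject
D: has walnut, so not tree-nut-free — no
E: has sesame, so not sesame-free; has egg yolk, so not egg-free — no
F: works as a liquid, kosher-for-Passover, no egg — keep
G: has rye, so not kosher-for-Passover; has sesame seed, so not sesame-free (and 1 more) — reject

2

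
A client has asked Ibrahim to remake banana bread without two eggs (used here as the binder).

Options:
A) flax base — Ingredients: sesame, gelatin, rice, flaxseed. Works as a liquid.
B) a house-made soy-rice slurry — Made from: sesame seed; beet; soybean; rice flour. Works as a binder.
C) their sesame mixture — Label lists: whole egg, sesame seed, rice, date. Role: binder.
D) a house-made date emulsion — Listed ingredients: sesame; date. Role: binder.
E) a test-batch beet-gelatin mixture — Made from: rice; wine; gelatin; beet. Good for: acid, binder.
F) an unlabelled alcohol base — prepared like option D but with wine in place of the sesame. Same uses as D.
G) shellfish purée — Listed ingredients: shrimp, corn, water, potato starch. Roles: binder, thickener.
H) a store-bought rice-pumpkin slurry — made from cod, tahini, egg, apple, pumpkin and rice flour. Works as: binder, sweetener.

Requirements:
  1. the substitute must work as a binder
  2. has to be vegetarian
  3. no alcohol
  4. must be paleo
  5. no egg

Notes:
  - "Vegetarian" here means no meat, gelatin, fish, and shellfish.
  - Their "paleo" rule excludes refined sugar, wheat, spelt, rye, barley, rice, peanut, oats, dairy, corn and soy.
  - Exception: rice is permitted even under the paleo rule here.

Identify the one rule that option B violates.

paleo

usable as a binder: satisfied
vegetarian: satisfied
paleo: has soybean — fails
egg-free: satisfied
alcohol-free: satisfied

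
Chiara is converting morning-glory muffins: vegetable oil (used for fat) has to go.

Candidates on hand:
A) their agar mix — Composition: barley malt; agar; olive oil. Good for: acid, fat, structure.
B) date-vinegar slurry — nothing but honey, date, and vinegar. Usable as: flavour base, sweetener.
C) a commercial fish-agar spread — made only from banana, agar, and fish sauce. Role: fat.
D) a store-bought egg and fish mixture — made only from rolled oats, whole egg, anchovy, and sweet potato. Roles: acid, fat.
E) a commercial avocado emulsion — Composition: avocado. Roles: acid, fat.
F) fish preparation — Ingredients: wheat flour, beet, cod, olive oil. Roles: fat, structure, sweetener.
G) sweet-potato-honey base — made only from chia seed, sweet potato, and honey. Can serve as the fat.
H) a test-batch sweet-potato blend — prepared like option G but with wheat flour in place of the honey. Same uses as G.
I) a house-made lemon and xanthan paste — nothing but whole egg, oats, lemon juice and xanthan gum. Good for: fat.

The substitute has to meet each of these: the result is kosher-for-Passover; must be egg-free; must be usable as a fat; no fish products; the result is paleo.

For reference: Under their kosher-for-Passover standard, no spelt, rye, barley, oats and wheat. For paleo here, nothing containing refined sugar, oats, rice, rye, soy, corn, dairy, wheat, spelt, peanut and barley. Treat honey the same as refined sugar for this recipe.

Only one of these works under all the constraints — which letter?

E

A: has barley malt, so not kosher-for-Passover; has barley malt, so not paleo — reject
B: not usable as a fat; has honey, so not paleo — out
C: has fish sauce, so not fish-free — no
D: has rolled oats, so not kosher-for-Passover; has rolled oats, so not paleo (and 2 more) — out
E: paleo, kosher-for-Passover — valid
F: has wheat flour, so not kosher-for-Passover; has wheat flour, so not paleo (and 1 more) — reject
G: has honey, so not paleo — reject
H: has wheat flour, so not kosher-for-Passover; has wheat flour, so not paleo — reject
I: has oats, so not kosher-for-Passover; has oats, so not paleo (and 1 more) — out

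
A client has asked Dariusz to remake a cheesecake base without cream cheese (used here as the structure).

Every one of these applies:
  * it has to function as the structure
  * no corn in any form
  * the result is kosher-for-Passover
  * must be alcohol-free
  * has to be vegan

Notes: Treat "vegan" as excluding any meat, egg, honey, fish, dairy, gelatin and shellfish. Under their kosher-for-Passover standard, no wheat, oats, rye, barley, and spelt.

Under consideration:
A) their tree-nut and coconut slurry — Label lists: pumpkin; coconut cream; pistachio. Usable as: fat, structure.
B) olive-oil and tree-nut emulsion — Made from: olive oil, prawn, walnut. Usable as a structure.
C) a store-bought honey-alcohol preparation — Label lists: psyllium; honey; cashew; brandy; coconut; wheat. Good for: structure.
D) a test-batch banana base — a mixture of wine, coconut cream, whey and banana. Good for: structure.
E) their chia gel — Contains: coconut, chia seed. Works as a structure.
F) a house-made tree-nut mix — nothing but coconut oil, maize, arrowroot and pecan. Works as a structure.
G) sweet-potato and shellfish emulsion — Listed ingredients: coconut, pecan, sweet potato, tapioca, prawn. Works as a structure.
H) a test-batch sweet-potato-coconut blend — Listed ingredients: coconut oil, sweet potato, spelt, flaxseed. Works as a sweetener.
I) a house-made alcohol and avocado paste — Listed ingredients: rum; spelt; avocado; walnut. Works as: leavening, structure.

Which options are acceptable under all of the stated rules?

A, E

A: kosher-for-Passover, vegan — keep
B: has prawn, so not vegan — reject
C: has honey, so not vegan; has wheat, so not kosher-for-Passover (and 1 more) — no
D: has whey, so not vegan; has wine, so not alcohol-free — no
E: only coconut and chia seed; none excluded — keep
F: has maize, so not corn-free — out
G: has prawn, so not vegan — reject
H: not usable as a structure; has spelt, so not kosher-for-Passover — no
I: has spelt, so not kosher-for-Passover; has rum, so not alcohol-free — reject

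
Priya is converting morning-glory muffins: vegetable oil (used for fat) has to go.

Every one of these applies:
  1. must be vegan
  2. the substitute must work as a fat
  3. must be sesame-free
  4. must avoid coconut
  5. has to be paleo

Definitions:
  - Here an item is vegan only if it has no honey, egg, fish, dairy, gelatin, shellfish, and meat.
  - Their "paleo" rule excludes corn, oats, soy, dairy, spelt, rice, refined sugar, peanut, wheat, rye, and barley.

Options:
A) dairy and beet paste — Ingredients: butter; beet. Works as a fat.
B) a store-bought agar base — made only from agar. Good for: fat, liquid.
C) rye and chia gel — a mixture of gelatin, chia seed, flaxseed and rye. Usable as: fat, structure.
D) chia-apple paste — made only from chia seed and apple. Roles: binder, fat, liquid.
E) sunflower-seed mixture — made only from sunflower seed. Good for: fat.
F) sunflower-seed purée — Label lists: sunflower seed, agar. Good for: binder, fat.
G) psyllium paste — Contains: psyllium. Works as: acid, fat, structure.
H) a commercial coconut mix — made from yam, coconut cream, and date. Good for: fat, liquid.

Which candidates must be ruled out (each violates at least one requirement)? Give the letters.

A: has butter, so not vegan; has butter, so not paleo — no
B: only agar; none excluded — OK
C: has gelatin, so not vegan; has rye, so not paleo — reject
D: nothing on the exclusion list — OK
E: works as a fat, paleo, no sesame — OK
F: all constraints satisfied — keep
G: works as a fat, no coconut, no sesame — keep
H: has coconut cream, so not coconut-free — out

A, C, H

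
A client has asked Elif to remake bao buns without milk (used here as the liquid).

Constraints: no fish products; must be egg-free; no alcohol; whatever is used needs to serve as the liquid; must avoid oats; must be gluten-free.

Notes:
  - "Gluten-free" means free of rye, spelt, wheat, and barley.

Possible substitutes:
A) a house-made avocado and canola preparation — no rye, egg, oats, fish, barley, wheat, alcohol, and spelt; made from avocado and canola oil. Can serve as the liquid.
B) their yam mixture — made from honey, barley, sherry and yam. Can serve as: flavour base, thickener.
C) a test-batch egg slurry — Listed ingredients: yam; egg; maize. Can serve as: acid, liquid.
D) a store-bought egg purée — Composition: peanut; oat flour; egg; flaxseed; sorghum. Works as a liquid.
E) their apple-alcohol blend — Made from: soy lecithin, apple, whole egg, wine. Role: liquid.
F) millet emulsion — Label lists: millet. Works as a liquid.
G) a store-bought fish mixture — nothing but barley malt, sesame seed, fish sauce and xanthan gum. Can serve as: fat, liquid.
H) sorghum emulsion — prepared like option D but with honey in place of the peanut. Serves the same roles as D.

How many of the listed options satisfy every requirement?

2

A: no fish, no alcohol — valid
B: not usable as a liquid; has barley, so not gluten-free (and 1 more) — out
C: has egg, so not egg-free — out
D: has egg, so not egg-free; has oat flour, so not oat-free — out
E: has whole egg, so not egg-free; has wine, so not alcohol-free — out
F: only millet; none excluded — keep
G: has barley malt, so not gluten-free; has fish sauce, so not fish-free — no
H: has egg, so not egg-free; has oat flour, so not oat-free — out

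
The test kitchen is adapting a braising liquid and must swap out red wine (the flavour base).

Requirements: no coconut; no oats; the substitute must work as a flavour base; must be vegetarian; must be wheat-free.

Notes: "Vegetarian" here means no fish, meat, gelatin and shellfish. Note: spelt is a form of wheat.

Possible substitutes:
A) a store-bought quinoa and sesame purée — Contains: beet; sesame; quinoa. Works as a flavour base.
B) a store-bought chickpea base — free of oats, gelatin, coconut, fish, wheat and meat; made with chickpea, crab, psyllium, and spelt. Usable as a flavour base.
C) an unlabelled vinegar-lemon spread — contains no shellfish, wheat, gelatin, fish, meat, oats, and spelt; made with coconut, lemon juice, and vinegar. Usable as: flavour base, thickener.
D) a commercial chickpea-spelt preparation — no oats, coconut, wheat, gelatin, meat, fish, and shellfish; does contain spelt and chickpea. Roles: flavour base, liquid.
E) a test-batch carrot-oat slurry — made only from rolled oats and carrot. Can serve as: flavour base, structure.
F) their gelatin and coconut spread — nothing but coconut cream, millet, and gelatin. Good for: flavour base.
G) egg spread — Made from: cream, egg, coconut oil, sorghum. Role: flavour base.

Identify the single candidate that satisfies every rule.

A

A: every rule checks out — keep
B: has crab, so not vegetarian; has spelt, so not wheat-free — no
C: has coconut, so not coconut-free — reject
D: has spelt, so not wheat-free — no
E: has rolled oats, so not oat-free — out
F: has gelatin, so not vegetarian; has coconut cream, so not coconut-free — out
G: has coconut oil, so not coconut-free — out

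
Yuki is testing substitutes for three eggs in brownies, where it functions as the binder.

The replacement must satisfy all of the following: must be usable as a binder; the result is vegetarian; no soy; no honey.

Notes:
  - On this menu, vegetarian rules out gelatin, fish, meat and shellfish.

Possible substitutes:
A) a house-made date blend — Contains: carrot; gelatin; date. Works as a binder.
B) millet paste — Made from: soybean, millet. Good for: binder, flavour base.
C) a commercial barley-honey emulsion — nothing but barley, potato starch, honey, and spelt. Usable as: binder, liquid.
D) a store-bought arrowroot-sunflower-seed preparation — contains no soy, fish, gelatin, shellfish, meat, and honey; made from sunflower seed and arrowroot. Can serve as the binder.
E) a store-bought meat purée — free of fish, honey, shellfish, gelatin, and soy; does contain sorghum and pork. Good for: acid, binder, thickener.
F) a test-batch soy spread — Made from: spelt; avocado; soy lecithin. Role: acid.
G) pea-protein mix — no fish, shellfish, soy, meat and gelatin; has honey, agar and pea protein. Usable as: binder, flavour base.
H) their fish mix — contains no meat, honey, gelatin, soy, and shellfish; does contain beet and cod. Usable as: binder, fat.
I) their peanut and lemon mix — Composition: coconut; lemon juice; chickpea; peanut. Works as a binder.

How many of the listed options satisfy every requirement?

2

A: has gelatin, so not vegetarian — out
B: has soybean, so not soy-free — reject
C: has honey, so not honey-free — reject
D: works as a binder, vegetarian, no soy — OK
E: has pork, so not vegetarian — out
F: not usable as a binder; has soy lecithin, so not soy-free — out
G: has honey, so not honey-free — no
H: has cod, so not vegetarian — reject
I: works as a binder, no honey, no soy — OK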